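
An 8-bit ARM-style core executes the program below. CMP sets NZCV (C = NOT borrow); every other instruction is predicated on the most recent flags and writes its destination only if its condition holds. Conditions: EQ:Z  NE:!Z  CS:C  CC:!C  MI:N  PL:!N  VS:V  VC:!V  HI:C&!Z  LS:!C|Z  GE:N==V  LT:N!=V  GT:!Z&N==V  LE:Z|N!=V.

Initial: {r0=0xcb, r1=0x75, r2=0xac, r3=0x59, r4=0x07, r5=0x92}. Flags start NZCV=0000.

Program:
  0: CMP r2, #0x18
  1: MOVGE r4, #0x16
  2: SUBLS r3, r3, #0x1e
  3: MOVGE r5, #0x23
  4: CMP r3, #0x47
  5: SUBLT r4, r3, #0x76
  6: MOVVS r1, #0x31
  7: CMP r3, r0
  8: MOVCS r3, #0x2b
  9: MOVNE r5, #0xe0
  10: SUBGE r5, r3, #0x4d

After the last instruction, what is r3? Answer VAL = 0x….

0: ✓ CMP  NZCV=1010
1: · MOVGE
2: · SUBLS
3: · MOVGE
4: ✓ CMP  NZCV=0010
5: · SUBLT
6: · MOVVS
7: ✓ CMP  NZCV=1001
8: · MOVCS
9: ✓ MOVNE  r5←0xe0
10: ✓ SUBGE  r5←0x0c

VAL = 0x59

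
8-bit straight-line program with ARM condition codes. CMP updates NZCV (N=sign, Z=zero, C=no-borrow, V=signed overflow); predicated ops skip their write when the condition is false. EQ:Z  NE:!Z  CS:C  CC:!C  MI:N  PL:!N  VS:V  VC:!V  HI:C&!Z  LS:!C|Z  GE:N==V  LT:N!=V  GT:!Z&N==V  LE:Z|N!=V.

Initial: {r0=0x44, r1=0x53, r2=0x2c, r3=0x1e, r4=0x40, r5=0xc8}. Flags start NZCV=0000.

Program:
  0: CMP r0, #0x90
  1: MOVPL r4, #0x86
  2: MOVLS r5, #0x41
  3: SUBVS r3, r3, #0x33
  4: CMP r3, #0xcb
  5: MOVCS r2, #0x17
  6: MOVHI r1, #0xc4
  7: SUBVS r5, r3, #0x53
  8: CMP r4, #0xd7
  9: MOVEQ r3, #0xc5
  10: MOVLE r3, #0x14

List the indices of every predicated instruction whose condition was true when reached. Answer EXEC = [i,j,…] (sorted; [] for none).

0: ✓ CMP  NZCV=1001
1: · MOVPL
2: ✓ MOVLS  r5←0x41
3: ✓ SUBVS  r3←0xeb
4: ✓ CMP  NZCV=0010
5: ✓ MOVCS  r2←0x17
6: ✓ MOVHI  r1←0xc4
7: · SUBVS
8: ✓ CMP  NZCV=0000
9: · MOVEQ
10: · MOVLE

EXEC = [2,3,5,6]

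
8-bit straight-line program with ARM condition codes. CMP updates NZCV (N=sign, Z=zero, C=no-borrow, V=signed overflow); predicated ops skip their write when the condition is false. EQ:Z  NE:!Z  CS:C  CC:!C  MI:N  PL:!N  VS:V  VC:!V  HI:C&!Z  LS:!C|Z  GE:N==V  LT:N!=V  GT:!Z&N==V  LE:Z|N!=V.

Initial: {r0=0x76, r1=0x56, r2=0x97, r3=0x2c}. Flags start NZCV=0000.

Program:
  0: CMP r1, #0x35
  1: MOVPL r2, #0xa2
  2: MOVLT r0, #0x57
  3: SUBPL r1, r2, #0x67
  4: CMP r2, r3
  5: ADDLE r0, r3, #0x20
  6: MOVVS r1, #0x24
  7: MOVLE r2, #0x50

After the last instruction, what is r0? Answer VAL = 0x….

[0] flags=0010 → (cmp)
[1] flags=0010 PL?T → r2=0xa2
[2] flags=0010 LT?F → skip
[3] flags=0010 PL?T → r1=0x3b
[4] flags=0011 → (cmp)
[5] flags=0011 LE?T → r0=0x4c
[6] flags=0011 VS?T → r1=0x24
[7] flags=0011 LE?T → r2=0x50

VAL = 0x4c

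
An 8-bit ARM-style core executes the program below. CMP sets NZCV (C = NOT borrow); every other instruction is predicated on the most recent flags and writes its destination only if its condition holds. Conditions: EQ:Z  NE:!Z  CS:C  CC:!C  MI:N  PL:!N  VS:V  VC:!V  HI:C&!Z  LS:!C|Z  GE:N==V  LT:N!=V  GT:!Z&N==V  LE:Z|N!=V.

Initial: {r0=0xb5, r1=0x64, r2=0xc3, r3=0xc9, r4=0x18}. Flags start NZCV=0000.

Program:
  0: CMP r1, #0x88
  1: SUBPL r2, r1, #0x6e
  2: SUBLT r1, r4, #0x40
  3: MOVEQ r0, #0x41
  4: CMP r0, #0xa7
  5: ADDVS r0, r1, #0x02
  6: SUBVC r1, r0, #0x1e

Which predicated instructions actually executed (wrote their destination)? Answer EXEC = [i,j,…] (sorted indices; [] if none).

0: ✓ CMP  NZCV=1001
1: · SUBPL
2: · SUBLT
3: · MOVEQ
4: ✓ CMP  NZCV=0010
5: · ADDVS
6: ✓ SUBVC  r1←0x97

EXEC = [6]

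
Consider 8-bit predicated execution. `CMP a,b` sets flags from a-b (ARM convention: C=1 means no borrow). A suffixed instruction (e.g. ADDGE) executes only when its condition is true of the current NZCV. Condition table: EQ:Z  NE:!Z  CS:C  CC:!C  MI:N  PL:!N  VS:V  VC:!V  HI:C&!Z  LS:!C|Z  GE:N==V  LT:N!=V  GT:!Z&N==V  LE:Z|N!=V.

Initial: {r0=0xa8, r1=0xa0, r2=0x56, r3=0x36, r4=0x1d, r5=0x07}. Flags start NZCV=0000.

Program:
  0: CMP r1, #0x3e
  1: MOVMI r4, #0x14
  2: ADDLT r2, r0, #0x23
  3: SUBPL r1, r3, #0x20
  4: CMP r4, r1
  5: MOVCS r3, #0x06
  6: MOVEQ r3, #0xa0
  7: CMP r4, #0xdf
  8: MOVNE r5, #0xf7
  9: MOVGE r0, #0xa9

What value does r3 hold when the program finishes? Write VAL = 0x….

0: ✓ CMP  NZCV=0011
1: · MOVMI
2: ✓ ADDLT  r2←0xcb
3: ✓ SUBPL  r1←0x16
4: ✓ CMP  NZCV=0010
5: ✓ MOVCS  r3←0x06
6: · MOVEQ
7: ✓ CMP  NZCV=0000
8: ✓ MOVNE  r5←0xf7
9: ✓ MOVGE  r0←0xa9

VAL = 0x06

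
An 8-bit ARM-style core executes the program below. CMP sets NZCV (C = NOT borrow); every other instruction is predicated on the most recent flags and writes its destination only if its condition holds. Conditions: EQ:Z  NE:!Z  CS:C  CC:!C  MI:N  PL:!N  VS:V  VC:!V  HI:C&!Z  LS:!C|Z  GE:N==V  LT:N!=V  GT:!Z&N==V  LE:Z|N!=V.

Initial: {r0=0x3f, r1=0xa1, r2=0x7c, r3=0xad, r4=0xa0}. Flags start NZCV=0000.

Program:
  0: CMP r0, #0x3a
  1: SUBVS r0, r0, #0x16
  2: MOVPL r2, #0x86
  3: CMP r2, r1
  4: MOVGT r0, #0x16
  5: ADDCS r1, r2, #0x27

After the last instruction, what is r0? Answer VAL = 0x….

VAL = 0x3f

0: ✓ CMP  NZCV=0010
1: · SUBVS
2: ✓ MOVPL  r2←0x86
3: ✓ CMP  NZCV=1000
4: · MOVGT
5: · ADDCS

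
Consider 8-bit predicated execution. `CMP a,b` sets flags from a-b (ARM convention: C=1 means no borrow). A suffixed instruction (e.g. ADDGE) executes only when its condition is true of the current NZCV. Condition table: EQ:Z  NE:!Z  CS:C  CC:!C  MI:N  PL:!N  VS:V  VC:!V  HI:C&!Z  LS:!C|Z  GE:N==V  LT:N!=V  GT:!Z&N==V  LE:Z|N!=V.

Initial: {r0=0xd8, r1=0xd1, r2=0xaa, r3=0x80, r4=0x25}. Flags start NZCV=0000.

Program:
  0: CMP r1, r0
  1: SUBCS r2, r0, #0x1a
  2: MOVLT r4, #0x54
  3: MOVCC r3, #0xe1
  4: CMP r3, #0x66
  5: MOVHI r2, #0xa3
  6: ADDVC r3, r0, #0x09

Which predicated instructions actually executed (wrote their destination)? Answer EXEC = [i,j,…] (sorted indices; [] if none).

[0] flags=1000 → (cmp)
[1] flags=1000 CS?F → skip
[2] flags=1000 LT?T → r4=0x54
[3] flags=1000 CC?T → r3=0xe1
[4] flags=0011 → (cmp)
[5] flags=0011 HI?T → r2=0xa3
[6] flags=0011 VC?F → skip

EXEC = [2,3,5]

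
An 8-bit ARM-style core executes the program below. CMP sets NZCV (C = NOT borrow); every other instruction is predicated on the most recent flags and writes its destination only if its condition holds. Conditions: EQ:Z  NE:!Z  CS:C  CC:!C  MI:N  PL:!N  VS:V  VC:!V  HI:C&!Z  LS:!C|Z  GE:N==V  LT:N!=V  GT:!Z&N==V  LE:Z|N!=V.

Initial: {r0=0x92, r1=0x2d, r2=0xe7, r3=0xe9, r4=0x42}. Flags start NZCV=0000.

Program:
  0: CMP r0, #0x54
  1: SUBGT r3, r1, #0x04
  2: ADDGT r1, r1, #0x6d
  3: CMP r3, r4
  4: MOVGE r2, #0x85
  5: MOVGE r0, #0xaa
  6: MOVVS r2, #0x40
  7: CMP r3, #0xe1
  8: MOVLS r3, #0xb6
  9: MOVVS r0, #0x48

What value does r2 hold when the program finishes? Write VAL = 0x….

[0] flags=0011 → (cmp)
[1] flags=0011 GT?F → skip
[2] flags=0011 GT?F → skip
[3] flags=1010 → (cmp)
[4] flags=1010 GE?F → skip
[5] flags=1010 GE?F → skip
[6] flags=1010 VS?F → skip
[7] flags=0010 → (cmp)
[8] flags=0010 LS?F → skip
[9] flags=0010 VS?F → skip

VAL = 0xe7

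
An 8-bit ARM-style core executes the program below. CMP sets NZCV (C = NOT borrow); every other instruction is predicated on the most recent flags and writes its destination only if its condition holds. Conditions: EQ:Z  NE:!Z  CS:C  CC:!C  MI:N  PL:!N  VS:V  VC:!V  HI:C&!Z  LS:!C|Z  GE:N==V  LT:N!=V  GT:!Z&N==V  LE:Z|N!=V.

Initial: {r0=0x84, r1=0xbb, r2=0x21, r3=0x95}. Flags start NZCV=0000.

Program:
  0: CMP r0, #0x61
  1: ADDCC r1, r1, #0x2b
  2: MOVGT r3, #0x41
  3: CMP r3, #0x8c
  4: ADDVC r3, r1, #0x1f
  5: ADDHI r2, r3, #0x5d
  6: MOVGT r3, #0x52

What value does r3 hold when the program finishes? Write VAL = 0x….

VAL = 0x52

[0] flags=0011 → (cmp)
[1] flags=0011 CC?F → skip
[2] flags=0011 GT?F → skip
[3] flags=0010 → (cmp)
[4] flags=0010 VC?T → r3=0xda
[5] flags=0010 HI?T → r2=0x37
[6] flags=0010 GT?T → r3=0x52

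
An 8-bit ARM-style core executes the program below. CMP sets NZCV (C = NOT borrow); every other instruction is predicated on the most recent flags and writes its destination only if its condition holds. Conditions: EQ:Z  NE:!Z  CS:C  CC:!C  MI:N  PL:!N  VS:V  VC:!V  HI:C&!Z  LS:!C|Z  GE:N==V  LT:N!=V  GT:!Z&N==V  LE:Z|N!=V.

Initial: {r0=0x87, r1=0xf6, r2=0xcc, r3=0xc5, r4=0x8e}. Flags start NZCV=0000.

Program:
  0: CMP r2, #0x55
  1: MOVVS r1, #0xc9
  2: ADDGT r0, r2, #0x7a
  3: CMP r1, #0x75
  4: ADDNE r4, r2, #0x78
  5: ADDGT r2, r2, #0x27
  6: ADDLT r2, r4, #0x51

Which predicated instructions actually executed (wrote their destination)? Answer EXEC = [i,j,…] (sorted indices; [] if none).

0: ✓ CMP  NZCV=0011
1: ✓ MOVVS  r1←0xc9
2: · ADDGT
3: ✓ CMP  NZCV=0011
4: ✓ ADDNE  r4←0x44
5: · ADDGT
6: ✓ ADDLT  r2←0x95

EXEC = [1,4,6]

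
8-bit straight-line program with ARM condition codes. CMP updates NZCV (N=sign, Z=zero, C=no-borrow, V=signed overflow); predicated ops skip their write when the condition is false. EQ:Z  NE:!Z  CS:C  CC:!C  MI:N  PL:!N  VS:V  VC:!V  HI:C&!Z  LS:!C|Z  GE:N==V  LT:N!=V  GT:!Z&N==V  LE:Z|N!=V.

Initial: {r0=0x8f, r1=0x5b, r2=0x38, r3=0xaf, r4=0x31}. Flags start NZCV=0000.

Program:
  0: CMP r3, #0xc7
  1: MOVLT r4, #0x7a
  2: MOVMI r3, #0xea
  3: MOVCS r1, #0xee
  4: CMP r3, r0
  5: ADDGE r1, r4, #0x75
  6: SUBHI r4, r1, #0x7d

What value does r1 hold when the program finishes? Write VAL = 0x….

0: ✓ CMP  NZCV=1000
1: ✓ MOVLT  r4←0x7a
2: ✓ MOVMI  r3←0xea
3: · MOVCS
4: ✓ CMP  NZCV=0010
5: ✓ ADDGE  r1←0xef
6: ✓ SUBHI  r4←0x72

VAL = 0xef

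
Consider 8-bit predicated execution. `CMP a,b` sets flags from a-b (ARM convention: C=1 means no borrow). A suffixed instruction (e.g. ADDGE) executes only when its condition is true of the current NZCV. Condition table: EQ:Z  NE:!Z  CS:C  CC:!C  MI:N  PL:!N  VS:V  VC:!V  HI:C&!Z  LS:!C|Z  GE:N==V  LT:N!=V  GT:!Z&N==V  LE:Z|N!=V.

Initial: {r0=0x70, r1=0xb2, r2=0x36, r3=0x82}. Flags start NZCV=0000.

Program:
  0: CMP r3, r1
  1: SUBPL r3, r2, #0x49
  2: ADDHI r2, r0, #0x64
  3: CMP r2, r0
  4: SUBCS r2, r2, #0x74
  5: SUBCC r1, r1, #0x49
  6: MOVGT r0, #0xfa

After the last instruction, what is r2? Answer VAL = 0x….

[0] flags=1000 → (cmp)
[1] flags=1000 PL?F → skip
[2] flags=1000 HI?F → skip
[3] flags=1000 → (cmp)
[4] flags=1000 CS?F → skip
[5] flags=1000 CC?T → r1=0x69
[6] flags=1000 GT?F → skip

VAL = 0x36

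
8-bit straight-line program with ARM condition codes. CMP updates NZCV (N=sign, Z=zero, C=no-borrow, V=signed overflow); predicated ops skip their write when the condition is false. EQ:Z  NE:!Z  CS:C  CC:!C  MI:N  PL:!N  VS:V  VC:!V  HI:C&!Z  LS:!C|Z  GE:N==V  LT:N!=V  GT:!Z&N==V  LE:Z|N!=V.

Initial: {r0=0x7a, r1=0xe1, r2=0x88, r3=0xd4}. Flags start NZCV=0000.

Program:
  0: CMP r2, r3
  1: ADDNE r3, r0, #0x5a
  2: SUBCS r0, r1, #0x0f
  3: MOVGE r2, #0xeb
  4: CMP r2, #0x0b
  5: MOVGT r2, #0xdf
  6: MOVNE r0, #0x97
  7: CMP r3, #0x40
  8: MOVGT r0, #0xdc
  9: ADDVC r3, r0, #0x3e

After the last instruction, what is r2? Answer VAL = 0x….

0: ✓ CMP  NZCV=1000
1: ✓ ADDNE  r3←0xd4
2: · SUBCS
3: · MOVGE
4: ✓ CMP  NZCV=0011
5: · MOVGT
6: ✓ MOVNE  r0←0x97
7: ✓ CMP  NZCV=1010
8: · MOVGT
9: ✓ ADDVC  r3←0xd5

VAL = 0x88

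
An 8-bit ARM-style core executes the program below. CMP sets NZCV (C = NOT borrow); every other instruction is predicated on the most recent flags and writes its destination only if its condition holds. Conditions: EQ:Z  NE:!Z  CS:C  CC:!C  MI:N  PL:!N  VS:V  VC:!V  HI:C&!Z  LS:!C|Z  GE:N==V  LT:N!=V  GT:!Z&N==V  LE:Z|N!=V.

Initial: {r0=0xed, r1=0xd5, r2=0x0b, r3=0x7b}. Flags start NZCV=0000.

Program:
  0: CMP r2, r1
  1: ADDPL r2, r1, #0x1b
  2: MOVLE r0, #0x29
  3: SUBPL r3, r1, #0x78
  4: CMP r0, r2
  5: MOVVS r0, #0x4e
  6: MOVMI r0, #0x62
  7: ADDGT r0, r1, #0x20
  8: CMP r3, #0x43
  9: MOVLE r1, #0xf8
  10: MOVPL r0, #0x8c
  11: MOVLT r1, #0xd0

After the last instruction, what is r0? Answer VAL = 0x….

0: ✓ CMP  NZCV=0000
1: ✓ ADDPL  r2←0xf0
2: · MOVLE
3: ✓ SUBPL  r3←0x5d
4: ✓ CMP  NZCV=1000
5: · MOVVS
6: ✓ MOVMI  r0←0x62
7: · ADDGT
8: ✓ CMP  NZCV=0010
9: · MOVLE
10: ✓ MOVPL  r0←0x8c
11: · MOVLT

VAL = 0x8c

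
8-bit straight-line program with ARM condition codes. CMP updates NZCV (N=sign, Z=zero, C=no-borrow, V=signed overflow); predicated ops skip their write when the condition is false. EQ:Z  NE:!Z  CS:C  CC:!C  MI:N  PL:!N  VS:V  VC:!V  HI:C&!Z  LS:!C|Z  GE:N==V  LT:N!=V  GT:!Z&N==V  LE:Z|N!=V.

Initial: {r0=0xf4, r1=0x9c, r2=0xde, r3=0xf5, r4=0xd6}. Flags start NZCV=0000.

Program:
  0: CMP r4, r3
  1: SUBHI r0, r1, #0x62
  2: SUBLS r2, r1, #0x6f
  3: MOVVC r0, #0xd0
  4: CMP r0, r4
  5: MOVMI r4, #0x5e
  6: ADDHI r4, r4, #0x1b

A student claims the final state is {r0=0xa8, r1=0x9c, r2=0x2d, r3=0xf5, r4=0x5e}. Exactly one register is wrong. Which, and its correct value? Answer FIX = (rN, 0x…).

[0] flags=1000 → (cmp)
[1] flags=1000 HI?F → skip
[2] flags=1000 LS?T → r2=0x2d
[3] flags=1000 VC?T → r0=0xd0
[4] flags=1000 → (cmp)
[5] flags=1000 MI?T → r4=0x5e
[6] flags=1000 HI?F → skip

FIX = (r0, 0xd0)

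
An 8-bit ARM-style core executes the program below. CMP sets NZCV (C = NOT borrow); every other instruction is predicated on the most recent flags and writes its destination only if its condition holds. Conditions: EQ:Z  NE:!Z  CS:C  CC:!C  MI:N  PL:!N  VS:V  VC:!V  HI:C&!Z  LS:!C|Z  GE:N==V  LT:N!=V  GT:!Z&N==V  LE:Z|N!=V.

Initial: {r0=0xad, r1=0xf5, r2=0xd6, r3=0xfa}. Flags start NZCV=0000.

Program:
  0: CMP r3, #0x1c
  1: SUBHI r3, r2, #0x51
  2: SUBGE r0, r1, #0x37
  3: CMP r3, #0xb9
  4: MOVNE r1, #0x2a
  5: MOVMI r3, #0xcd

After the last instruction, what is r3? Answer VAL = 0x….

0: ✓ CMP  NZCV=1010
1: ✓ SUBHI  r3←0x85
2: · SUBGE
3: ✓ CMP  NZCV=1000
4: ✓ MOVNE  r1←0x2a
5: ✓ MOVMI  r3←0xcd

VAL = 0xcd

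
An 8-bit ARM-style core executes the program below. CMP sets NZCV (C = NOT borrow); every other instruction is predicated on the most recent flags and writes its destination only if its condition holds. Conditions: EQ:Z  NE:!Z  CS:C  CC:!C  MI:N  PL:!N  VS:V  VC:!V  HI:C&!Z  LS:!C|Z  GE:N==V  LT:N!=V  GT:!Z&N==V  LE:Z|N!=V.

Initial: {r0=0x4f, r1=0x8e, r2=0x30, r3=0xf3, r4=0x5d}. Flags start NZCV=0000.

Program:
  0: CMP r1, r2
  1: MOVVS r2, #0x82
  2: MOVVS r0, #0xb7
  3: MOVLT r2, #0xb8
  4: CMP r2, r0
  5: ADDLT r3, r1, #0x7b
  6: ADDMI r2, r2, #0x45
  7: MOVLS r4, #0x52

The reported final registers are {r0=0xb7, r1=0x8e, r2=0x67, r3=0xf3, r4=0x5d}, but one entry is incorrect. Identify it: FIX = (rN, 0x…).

[0] flags=0011 → (cmp)
[1] flags=0011 VS?T → r2=0x82
[2] flags=0011 VS?T → r0=0xb7
[3] flags=0011 LT?T → r2=0xb8
[4] flags=0010 → (cmp)
[5] flags=0010 LT?F → skip
[6] flags=0010 MI?F → skip
[7] flags=0010 LS?F → skip

FIX = (r2, 0xb8)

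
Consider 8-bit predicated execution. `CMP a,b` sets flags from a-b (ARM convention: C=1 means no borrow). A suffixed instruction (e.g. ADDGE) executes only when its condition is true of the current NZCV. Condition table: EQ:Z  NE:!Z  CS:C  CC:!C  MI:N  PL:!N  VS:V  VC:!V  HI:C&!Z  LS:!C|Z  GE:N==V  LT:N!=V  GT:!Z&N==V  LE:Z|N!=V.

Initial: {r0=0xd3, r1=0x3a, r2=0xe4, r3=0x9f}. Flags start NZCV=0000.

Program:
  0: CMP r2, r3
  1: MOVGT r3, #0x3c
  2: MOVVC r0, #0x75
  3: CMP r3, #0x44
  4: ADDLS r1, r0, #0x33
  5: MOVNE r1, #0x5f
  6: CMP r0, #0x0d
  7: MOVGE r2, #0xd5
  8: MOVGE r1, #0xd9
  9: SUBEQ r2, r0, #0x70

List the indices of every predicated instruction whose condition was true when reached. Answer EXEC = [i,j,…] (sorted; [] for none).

EXEC = [1,2,4,5,7,8]

[0] flags=0010 → (cmp)
[1] flags=0010 GT?T → r3=0x3c
[2] flags=0010 VC?T → r0=0x75
[3] flags=1000 → (cmp)
[4] flags=1000 LS?T → r1=0xa8
[5] flags=1000 NE?T → r1=0x5f
[6] flags=0010 → (cmp)
[7] flags=0010 GE?T → r2=0xd5
[8] flags=0010 GE?T → r1=0xd9
[9] flags=0010 EQ?F → skip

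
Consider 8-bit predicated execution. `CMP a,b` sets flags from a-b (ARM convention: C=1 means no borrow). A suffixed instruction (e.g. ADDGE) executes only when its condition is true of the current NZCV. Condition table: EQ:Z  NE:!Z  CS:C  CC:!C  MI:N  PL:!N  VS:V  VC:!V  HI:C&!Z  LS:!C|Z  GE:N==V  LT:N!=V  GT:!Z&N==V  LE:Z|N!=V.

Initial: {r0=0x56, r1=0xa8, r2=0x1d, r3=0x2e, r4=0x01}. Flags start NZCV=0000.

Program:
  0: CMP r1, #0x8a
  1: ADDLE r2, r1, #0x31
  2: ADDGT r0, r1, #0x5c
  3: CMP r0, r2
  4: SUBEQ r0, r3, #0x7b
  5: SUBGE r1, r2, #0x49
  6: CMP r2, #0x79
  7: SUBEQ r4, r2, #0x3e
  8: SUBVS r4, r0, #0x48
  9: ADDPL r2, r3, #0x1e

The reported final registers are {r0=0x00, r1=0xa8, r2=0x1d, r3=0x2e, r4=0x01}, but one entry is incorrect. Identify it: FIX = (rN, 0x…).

FIX = (r0, 0x04)

[0] flags=0010 → (cmp)
[1] flags=0010 LE?F → skip
[2] flags=0010 GT?T → r0=0x04
[3] flags=1000 → (cmp)
[4] flags=1000 EQ?F → skip
[5] flags=1000 GE?F → skip
[6] flags=1000 → (cmp)
[7] flags=1000 EQ?F → skip
[8] flags=1000 VS?F → skip
[9] flags=1000 PL?F → skip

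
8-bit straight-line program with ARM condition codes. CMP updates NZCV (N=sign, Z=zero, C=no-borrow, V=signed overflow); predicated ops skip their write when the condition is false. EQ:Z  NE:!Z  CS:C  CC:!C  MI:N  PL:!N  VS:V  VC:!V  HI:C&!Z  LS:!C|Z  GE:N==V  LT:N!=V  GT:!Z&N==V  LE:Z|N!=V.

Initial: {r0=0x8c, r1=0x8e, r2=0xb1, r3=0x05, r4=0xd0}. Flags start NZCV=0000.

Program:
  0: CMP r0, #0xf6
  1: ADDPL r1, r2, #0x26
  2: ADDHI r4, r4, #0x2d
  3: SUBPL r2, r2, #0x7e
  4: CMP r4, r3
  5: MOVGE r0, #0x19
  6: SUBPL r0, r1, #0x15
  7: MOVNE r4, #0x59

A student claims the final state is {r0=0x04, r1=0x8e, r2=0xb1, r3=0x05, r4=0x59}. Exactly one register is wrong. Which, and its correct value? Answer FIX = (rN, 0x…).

FIX = (r0, 0x8c)

0: ✓ CMP  NZCV=1000
1: · ADDPL
2: · ADDHI
3: · SUBPL
4: ✓ CMP  NZCV=1010
5: · MOVGE
6: · SUBPL
7: ✓ MOVNE  r4←0x59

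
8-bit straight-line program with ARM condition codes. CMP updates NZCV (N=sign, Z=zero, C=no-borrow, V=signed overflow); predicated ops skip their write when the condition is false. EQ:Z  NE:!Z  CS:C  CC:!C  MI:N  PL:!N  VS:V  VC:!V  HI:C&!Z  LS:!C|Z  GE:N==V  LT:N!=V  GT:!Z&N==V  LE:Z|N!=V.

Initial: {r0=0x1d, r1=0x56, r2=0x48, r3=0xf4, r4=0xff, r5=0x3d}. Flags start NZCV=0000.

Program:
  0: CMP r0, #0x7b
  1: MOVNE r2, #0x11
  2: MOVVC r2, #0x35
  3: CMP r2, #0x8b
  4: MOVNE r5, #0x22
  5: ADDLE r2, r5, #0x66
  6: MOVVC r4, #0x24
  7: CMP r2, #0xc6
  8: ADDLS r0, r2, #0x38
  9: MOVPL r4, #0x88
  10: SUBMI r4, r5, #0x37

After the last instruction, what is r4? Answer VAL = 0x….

[0] flags=1000 → (cmp)
[1] flags=1000 NE?T → r2=0x11
[2] flags=1000 VC?T → r2=0x35
[3] flags=1001 → (cmp)
[4] flags=1001 NE?T → r5=0x22
[5] flags=1001 LE?F → skip
[6] flags=1001 VC?F → skip
[7] flags=0000 → (cmp)
[8] flags=0000 LS?T → r0=0x6d
[9] flags=0000 PL?T → r4=0x88
[10] flags=0000 MI?F → skip

VAL = 0x88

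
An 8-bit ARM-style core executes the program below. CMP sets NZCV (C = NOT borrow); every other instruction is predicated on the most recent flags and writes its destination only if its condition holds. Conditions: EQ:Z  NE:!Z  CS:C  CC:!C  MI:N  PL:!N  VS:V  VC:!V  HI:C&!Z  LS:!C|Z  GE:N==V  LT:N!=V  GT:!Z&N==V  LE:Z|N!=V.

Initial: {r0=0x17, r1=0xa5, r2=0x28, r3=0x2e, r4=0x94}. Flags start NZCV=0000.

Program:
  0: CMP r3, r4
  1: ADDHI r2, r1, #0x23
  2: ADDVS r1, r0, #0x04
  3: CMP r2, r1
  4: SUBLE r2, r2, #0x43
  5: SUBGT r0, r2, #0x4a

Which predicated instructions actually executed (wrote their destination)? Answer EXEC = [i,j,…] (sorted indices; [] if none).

0: ✓ CMP  NZCV=1001
1: · ADDHI
2: ✓ ADDVS  r1←0x1b
3: ✓ CMP  NZCV=0010
4: · SUBLE
5: ✓ SUBGT  r0←0xde

EXEC = [2,5]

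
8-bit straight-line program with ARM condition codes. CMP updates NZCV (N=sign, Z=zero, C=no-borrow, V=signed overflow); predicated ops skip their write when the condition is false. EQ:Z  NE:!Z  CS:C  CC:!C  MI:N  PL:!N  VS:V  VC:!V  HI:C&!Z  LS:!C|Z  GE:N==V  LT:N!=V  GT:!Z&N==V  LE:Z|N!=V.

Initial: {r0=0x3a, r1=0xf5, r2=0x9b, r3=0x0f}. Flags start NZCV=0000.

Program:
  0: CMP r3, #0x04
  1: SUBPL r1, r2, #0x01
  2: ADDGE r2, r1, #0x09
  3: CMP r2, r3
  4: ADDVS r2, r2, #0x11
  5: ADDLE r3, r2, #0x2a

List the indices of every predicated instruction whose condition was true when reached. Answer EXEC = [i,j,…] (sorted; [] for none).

[0] flags=0010 → (cmp)
[1] flags=0010 PL?T → r1=0x9a
[2] flags=0010 GE?T → r2=0xa3
[3] flags=1010 → (cmp)
[4] flags=1010 VS?F → skip
[5] flags=1010 LE?T → r3=0xcd

EXEC = [1,2,5]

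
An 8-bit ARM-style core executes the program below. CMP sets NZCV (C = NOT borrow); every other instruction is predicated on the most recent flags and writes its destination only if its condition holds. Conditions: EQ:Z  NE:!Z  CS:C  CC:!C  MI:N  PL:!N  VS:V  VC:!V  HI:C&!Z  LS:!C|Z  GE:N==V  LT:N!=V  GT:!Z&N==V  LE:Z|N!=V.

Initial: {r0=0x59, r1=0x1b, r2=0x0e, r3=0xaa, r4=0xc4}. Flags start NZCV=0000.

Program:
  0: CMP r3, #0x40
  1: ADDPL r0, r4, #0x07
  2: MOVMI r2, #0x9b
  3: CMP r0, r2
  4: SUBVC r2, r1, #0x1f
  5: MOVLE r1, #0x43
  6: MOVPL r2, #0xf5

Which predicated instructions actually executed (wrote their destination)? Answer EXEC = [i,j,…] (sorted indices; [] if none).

[0] flags=0011 → (cmp)
[1] flags=0011 PL?T → r0=0xcb
[2] flags=0011 MI?F → skip
[3] flags=1010 → (cmp)
[4] flags=1010 VC?T → r2=0xfc
[5] flags=1010 LE?T → r1=0x43
[6] flags=1010 PL?F → skip

EXEC = [1,4,5]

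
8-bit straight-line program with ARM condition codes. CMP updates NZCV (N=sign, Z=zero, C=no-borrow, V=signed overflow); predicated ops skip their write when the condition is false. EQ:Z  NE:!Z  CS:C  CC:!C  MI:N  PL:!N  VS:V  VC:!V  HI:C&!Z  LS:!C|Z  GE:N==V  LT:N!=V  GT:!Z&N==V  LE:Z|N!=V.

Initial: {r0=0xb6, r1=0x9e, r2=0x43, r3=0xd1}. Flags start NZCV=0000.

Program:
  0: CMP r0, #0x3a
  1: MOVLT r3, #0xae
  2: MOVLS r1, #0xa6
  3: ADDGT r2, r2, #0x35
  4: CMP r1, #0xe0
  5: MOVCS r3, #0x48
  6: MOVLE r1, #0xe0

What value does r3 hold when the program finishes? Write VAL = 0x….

0: ✓ CMP  NZCV=0011
1: ✓ MOVLT  r3←0xae
2: · MOVLS
3: · ADDGT
4: ✓ CMP  NZCV=1000
5: · MOVCS
6: ✓ MOVLE  r1←0xe0

VAL = 0xae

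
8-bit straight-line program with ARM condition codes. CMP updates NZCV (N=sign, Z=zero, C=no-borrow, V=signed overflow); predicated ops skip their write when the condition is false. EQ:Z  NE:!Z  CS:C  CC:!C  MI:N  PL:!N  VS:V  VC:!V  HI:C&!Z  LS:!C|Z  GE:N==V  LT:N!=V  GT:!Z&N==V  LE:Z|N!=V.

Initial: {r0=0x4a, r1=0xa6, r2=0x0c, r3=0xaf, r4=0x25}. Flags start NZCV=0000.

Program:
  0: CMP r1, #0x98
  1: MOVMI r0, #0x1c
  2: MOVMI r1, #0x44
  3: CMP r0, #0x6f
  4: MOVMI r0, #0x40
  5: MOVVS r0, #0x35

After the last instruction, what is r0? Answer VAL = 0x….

[0] flags=0010 → (cmp)
[1] flags=0010 MI?F → skip
[2] flags=0010 MI?F → skip
[3] flags=1000 → (cmp)
[4] flags=1000 MI?T → r0=0x40
[5] flags=1000 VS?F → skip

VAL = 0x40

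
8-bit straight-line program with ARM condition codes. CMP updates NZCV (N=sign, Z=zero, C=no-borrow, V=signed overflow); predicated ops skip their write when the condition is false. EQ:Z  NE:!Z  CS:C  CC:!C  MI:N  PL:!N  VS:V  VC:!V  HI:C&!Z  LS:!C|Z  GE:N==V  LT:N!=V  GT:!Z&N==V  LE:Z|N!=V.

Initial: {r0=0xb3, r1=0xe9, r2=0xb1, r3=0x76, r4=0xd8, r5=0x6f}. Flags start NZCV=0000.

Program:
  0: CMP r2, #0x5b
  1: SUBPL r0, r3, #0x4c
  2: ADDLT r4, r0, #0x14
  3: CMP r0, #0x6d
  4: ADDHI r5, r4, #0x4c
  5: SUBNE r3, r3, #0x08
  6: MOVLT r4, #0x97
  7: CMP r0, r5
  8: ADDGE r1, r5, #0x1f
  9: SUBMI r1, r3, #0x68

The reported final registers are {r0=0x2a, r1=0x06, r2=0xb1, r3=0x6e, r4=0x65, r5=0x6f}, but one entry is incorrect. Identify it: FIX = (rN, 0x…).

FIX = (r4, 0x97)

0: ✓ CMP  NZCV=0011
1: ✓ SUBPL  r0←0x2a
2: ✓ ADDLT  r4←0x3e
3: ✓ CMP  NZCV=1000
4: · ADDHI
5: ✓ SUBNE  r3←0x6e
6: ✓ MOVLT  r4←0x97
7: ✓ CMP  NZCV=1000
8: · ADDGE
9: ✓ SUBMI  r1←0x06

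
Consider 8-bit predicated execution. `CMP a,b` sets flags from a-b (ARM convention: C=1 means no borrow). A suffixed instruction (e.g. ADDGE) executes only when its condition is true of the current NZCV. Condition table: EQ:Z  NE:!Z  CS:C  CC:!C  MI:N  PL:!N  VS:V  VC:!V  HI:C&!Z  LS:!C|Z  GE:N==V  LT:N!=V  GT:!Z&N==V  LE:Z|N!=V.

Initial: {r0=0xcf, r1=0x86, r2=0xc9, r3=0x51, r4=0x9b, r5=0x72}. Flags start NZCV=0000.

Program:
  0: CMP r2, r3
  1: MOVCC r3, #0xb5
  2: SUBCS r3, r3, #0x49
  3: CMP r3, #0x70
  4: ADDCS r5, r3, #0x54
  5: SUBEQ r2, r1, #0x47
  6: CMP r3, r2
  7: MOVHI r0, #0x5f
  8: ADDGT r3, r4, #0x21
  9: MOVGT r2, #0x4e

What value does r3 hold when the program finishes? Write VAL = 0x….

0: ✓ CMP  NZCV=0011
1: · MOVCC
2: ✓ SUBCS  r3←0x08
3: ✓ CMP  NZCV=1000
4: · ADDCS
5: · SUBEQ
6: ✓ CMP  NZCV=0000
7: · MOVHI
8: ✓ ADDGT  r3←0xbc
9: ✓ MOVGT  r2←0x4e

VAL = 0xbc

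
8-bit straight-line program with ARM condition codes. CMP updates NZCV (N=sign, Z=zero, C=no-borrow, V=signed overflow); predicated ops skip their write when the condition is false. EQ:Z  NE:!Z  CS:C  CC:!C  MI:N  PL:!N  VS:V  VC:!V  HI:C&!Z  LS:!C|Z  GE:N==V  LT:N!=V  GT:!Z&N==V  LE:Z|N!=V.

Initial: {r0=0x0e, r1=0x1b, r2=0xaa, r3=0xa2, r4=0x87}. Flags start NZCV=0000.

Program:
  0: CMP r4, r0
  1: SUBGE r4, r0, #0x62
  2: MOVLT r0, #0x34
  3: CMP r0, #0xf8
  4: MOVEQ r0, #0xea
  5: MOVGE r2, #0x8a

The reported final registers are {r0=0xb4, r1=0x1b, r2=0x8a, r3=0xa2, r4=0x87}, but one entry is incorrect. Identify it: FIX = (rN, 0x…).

FIX = (r0, 0x34)

0: ✓ CMP  NZCV=0011
1: · SUBGE
2: ✓ MOVLT  r0←0x34
3: ✓ CMP  NZCV=0000
4: · MOVEQ
5: ✓ MOVGE  r2←0x8a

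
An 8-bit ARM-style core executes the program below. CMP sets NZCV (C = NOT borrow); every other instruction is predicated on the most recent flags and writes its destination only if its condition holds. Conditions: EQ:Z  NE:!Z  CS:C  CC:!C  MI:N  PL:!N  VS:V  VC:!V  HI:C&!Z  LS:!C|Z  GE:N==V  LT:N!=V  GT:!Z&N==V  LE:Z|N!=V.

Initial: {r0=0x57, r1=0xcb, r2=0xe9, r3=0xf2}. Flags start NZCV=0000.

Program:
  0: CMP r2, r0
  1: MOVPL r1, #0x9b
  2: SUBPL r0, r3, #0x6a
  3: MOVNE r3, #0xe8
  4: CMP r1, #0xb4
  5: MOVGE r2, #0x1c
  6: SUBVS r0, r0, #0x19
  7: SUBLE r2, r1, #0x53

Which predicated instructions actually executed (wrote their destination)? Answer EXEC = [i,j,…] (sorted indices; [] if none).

EXEC = [3,5]

[0] flags=1010 → (cmp)
[1] flags=1010 PL?F → skip
[2] flags=1010 PL?F → skip
[3] flags=1010 NE?T → r3=0xe8
[4] flags=0010 → (cmp)
[5] flags=0010 GE?T → r2=0x1c
[6] flags=0010 VS?F → skip
[7] flags=0010 LE?F → skip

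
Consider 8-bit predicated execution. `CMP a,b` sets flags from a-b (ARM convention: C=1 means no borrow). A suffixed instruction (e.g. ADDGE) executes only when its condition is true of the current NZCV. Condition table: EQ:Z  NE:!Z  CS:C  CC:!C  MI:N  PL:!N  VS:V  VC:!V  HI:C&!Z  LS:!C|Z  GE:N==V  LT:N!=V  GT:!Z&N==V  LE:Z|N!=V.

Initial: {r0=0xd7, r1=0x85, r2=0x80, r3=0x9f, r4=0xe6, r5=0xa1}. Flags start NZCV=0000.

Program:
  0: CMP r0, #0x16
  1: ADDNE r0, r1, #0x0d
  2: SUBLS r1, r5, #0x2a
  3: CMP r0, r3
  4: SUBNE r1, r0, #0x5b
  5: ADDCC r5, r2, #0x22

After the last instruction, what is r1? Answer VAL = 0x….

0: ✓ CMP  NZCV=1010
1: ✓ ADDNE  r0←0x92
2: · SUBLS
3: ✓ CMP  NZCV=1000
4: ✓ SUBNE  r1←0x37
5: ✓ ADDCC  r5←0xa2

VAL = 0x37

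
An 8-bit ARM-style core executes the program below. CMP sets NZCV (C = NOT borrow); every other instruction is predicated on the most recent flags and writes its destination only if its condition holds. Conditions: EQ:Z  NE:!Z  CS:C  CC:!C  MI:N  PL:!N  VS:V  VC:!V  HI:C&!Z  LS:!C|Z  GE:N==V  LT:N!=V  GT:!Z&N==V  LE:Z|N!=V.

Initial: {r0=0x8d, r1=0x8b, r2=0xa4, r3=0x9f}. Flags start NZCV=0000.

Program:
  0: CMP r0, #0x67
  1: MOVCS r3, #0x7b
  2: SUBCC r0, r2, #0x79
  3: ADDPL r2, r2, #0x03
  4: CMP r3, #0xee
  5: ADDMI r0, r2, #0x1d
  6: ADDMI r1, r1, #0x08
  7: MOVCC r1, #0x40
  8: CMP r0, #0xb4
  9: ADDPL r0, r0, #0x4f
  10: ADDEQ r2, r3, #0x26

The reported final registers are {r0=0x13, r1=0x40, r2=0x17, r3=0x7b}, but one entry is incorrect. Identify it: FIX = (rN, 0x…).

0: ✓ CMP  NZCV=0011
1: ✓ MOVCS  r3←0x7b
2: · SUBCC
3: ✓ ADDPL  r2←0xa7
4: ✓ CMP  NZCV=1001
5: ✓ ADDMI  r0←0xc4
6: ✓ ADDMI  r1←0x93
7: ✓ MOVCC  r1←0x40
8: ✓ CMP  NZCV=0010
9: ✓ ADDPL  r0←0x13
10: · ADDEQ

FIX = (r2, 0xa7)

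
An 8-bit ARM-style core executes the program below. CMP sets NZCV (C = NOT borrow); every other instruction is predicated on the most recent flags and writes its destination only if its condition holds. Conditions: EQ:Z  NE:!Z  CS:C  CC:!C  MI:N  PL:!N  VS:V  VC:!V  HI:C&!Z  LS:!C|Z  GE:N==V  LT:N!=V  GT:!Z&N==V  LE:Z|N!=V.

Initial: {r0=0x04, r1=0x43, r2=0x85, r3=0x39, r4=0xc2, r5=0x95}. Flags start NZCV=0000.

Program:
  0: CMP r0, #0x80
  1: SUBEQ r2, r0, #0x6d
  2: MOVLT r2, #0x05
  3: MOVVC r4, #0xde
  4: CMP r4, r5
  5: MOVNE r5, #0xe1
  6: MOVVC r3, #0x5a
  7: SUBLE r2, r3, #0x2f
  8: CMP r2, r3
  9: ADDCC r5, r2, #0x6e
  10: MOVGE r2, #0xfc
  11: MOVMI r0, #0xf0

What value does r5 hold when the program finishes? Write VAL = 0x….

[0] flags=1001 → (cmp)
[1] flags=1001 EQ?F → skip
[2] flags=1001 LT?F → skip
[3] flags=1001 VC?F → skip
[4] flags=0010 → (cmp)
[5] flags=0010 NE?T → r5=0xe1
[6] flags=0010 VC?T → r3=0x5a
[7] flags=0010 LE?F → skip
[8] flags=0011 → (cmp)
[9] flags=0011 CC?F → skip
[10] flags=0011 GE?F → skip
[11] flags=0011 MI?F → skip

VAL = 0xe1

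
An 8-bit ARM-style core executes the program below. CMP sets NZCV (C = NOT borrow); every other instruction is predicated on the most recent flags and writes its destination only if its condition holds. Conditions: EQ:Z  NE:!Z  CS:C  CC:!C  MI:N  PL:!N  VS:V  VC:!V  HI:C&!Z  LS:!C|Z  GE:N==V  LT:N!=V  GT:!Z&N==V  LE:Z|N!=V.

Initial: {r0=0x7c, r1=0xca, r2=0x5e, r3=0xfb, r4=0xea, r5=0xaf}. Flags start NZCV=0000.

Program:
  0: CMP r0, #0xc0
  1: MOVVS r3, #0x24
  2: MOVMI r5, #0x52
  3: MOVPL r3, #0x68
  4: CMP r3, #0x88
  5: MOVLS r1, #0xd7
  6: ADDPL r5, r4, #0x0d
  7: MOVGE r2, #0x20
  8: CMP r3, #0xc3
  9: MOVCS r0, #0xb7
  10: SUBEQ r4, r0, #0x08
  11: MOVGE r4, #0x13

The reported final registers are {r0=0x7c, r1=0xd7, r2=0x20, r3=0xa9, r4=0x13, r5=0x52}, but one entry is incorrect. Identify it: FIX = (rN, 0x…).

FIX = (r3, 0x24)

[0] flags=1001 → (cmp)
[1] flags=1001 VS?T → r3=0x24
[2] flags=1001 MI?T → r5=0x52
[3] flags=1001 PL?F → skip
[4] flags=1001 → (cmp)
[5] flags=1001 LS?T → r1=0xd7
[6] flags=1001 PL?F → skip
[7] flags=1001 GE?T → r2=0x20
[8] flags=0000 → (cmp)
[9] flags=0000 CS?F → skip
[10] flags=0000 EQ?F → skip
[11] flags=0000 GE?T → r4=0x13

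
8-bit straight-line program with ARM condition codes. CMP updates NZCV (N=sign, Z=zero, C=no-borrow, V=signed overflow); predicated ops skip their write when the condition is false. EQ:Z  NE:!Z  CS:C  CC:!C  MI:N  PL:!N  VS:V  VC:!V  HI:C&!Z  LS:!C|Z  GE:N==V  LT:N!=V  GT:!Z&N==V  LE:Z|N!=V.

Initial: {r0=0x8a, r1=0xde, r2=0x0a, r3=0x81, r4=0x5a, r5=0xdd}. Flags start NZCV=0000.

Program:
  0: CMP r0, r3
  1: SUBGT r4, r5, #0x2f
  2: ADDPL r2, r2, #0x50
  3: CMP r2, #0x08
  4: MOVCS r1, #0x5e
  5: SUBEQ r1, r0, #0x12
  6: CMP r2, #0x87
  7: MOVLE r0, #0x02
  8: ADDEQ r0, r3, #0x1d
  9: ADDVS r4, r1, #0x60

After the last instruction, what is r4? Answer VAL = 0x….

0: ✓ CMP  NZCV=0010
1: ✓ SUBGT  r4←0xae
2: ✓ ADDPL  r2←0x5a
3: ✓ CMP  NZCV=0010
4: ✓ MOVCS  r1←0x5e
5: · SUBEQ
6: ✓ CMP  NZCV=1001
7: · MOVLE
8: · ADDEQ
9: ✓ ADDVS  r4←0xbe

VAL = 0xbe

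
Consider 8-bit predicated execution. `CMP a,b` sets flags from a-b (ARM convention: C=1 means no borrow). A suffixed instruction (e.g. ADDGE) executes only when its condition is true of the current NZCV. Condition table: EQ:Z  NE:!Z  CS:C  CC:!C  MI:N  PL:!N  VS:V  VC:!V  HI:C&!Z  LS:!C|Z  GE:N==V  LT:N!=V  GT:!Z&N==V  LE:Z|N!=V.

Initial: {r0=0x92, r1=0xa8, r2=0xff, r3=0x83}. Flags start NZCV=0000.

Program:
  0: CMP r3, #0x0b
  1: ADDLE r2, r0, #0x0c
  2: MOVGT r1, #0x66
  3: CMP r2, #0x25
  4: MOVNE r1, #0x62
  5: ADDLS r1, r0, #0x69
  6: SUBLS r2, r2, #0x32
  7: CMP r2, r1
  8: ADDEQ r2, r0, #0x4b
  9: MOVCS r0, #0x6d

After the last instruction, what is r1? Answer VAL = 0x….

[0] flags=0011 → (cmp)
[1] flags=0011 LE?T → r2=0x9e
[2] flags=0011 GT?F → skip
[3] flags=0011 → (cmp)
[4] flags=0011 NE?T → r1=0x62
[5] flags=0011 LS?F → skip
[6] flags=0011 LS?F → skip
[7] flags=0011 → (cmp)
[8] flags=0011 EQ?F → skip
[9] flags=0011 CS?T → r0=0x6d

VAL = 0x62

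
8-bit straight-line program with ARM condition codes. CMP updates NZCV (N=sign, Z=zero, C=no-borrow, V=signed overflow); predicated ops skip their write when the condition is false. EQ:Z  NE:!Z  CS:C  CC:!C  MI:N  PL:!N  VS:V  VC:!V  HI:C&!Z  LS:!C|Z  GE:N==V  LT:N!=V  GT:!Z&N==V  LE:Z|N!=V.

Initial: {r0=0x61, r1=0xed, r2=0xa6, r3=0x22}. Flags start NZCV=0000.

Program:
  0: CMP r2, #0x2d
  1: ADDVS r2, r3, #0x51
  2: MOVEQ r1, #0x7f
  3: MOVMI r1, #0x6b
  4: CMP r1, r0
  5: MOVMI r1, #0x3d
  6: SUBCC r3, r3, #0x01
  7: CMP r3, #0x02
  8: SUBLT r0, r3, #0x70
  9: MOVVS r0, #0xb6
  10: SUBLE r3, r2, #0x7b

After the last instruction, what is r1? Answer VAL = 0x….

0: ✓ CMP  NZCV=0011
1: ✓ ADDVS  r2←0x73
2: · MOVEQ
3: · MOVMI
4: ✓ CMP  NZCV=1010
5: ✓ MOVMI  r1←0x3d
6: · SUBCC
7: ✓ CMP  NZCV=0010
8: · SUBLT
9: · MOVVS
10: · SUBLE

VAL = 0x3d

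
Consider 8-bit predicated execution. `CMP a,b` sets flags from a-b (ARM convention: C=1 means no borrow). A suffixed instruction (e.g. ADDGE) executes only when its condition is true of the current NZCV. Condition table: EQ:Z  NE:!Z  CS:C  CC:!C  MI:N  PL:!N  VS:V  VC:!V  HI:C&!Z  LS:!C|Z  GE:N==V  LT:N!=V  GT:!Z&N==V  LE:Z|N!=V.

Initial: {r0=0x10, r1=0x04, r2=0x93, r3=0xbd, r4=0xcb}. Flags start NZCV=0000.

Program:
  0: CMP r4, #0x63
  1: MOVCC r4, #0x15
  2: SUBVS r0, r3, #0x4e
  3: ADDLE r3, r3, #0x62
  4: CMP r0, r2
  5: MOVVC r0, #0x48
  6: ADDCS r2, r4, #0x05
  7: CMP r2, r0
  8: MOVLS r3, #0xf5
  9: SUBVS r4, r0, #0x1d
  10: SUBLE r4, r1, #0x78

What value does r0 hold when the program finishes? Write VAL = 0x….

0: ✓ CMP  NZCV=0011
1: · MOVCC
2: ✓ SUBVS  r0←0x6f
3: ✓ ADDLE  r3←0x1f
4: ✓ CMP  NZCV=1001
5: · MOVVC
6: · ADDCS
7: ✓ CMP  NZCV=0011
8: · MOVLS
9: ✓ SUBVS  r4←0x52
10: ✓ SUBLE  r4←0x8c

VAL = 0x6f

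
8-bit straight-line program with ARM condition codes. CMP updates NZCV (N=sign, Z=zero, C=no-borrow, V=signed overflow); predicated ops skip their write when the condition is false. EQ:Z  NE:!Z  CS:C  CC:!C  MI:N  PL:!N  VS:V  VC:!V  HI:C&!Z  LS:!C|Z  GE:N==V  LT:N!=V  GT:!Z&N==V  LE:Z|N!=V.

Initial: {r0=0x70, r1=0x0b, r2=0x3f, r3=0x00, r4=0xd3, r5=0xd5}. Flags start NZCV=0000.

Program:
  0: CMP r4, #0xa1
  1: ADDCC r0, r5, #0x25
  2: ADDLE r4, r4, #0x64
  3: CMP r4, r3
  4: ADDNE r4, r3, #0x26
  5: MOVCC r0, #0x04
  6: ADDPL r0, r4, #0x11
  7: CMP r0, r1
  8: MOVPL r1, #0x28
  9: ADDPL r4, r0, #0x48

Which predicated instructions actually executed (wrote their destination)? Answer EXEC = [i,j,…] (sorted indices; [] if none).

0: ✓ CMP  NZCV=0010
1: · ADDCC
2: · ADDLE
3: ✓ CMP  NZCV=1010
4: ✓ ADDNE  r4←0x26
5: · MOVCC
6: · ADDPL
7: ✓ CMP  NZCV=0010
8: ✓ MOVPL  r1←0x28
9: ✓ ADDPL  r4←0xb8

EXEC = [4,8,9]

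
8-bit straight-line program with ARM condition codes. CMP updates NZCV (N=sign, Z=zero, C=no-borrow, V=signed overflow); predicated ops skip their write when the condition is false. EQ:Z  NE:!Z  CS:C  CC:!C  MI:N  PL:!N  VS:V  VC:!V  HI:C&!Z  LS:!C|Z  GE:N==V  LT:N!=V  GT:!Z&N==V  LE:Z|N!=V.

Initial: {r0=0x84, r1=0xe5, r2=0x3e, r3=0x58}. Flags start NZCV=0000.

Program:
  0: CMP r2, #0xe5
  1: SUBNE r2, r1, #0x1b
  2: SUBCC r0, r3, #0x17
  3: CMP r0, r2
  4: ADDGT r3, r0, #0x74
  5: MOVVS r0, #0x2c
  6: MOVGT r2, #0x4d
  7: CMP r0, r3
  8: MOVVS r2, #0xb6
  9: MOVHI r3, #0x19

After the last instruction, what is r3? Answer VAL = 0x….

[0] flags=0000 → (cmp)
[1] flags=0000 NE?T → r2=0xca
[2] flags=0000 CC?T → r0=0x41
[3] flags=0000 → (cmp)
[4] flags=0000 GT?T → r3=0xb5
[5] flags=0000 VS?F → skip
[6] flags=0000 GT?T → r2=0x4d
[7] flags=1001 → (cmp)
[8] flags=1001 VS?T → r2=0xb6
[9] flags=1001 HI?F → skip

VAL = 0xb5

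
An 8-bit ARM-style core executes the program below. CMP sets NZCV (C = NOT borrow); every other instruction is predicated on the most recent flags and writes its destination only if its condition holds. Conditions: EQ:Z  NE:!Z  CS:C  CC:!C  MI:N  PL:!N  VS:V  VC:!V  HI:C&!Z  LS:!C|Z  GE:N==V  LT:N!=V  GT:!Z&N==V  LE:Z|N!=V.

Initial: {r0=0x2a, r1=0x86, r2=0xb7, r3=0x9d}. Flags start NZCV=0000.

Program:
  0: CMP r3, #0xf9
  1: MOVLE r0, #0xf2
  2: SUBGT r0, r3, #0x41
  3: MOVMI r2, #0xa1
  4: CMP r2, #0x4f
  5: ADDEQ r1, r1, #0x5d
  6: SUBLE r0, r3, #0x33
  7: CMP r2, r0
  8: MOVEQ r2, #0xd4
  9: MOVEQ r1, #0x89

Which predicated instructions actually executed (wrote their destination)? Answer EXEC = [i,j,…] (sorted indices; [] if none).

EXEC = [1,3,6]

[0] flags=1000 → (cmp)
[1] flags=1000 LE?T → r0=0xf2
[2] flags=1000 GT?F → skip
[3] flags=1000 MI?T → r2=0xa1
[4] flags=0011 → (cmp)
[5] flags=0011 EQ?F → skip
[6] flags=0011 LE?T → r0=0x6a
[7] flags=0011 → (cmp)
[8] flags=0011 EQ?F → skip
[9] flags=0011 EQ?F → skip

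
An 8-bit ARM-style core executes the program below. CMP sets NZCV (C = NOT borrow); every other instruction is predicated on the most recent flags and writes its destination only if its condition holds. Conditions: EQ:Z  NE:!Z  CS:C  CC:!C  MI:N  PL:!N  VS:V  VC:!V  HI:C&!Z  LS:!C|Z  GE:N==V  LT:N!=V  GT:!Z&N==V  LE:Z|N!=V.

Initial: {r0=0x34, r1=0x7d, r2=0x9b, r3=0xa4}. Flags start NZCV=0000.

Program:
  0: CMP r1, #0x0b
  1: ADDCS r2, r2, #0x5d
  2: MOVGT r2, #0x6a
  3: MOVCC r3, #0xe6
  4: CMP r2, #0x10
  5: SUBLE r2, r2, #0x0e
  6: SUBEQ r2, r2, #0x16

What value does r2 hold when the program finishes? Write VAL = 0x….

VAL = 0x6a

[0] flags=0010 → (cmp)
[1] flags=0010 CS?T → r2=0xf8
[2] flags=0010 GT?T → r2=0x6a
[3] flags=0010 CC?F → skip
[4] flags=0010 → (cmp)
[5] flags=0010 LE?F → skip
[6] flags=0010 EQ?F → skip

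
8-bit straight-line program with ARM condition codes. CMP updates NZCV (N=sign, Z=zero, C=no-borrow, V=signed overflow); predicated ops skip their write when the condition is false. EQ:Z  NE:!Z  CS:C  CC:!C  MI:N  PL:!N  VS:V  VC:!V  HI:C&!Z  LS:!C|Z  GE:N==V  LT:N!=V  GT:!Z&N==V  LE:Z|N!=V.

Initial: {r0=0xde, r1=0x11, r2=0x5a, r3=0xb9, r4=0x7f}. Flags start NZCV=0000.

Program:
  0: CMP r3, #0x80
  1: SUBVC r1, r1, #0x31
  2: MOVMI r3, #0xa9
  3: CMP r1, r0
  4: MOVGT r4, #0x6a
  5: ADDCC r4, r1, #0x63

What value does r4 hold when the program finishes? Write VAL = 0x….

[0] flags=0010 → (cmp)
[1] flags=0010 VC?T → r1=0xe0
[2] flags=0010 MI?F → skip
[3] flags=0010 → (cmp)
[4] flags=0010 GT?T → r4=0x6a
[5] flags=0010 CC?F → skip

VAL = 0x6a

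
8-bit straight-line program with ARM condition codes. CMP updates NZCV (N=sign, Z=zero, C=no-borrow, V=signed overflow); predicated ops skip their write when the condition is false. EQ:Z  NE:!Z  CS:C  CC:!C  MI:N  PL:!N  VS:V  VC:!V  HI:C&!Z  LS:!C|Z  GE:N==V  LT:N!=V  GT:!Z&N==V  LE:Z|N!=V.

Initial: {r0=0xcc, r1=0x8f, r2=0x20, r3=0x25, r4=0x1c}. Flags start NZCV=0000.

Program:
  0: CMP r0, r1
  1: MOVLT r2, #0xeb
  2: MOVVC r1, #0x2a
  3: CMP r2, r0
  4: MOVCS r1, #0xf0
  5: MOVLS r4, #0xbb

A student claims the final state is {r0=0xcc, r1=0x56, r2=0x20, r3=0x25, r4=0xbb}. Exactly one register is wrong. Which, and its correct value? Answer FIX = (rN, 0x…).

[0] flags=0010 → (cmp)
[1] flags=0010 LT?F → skip
[2] flags=0010 VC?T → r1=0x2a
[3] flags=0000 → (cmp)
[4] flags=0000 CS?F → skip
[5] flags=0000 LS?T → r4=0xbb

FIX = (r1, 0x2a)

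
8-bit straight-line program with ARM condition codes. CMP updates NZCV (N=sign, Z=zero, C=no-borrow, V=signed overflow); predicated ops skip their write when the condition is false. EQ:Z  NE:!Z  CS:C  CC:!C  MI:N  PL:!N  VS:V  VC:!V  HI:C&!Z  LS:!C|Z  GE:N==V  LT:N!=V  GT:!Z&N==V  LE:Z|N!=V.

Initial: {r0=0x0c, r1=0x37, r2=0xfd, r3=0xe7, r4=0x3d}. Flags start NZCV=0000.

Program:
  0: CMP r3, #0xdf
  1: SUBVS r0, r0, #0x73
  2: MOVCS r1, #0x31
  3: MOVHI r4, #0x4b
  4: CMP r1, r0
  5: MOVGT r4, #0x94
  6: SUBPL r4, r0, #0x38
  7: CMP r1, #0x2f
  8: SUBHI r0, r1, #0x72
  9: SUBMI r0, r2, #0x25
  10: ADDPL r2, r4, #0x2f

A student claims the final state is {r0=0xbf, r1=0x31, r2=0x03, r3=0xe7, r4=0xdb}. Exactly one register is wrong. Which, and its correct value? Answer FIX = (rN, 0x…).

FIX = (r4, 0xd4)

[0] flags=0010 → (cmp)
[1] flags=0010 VS?F → skip
[2] flags=0010 CS?T → r1=0x31
[3] flags=0010 HI?T → r4=0x4b
[4] flags=0010 → (cmp)
[5] flags=0010 GT?T → r4=0x94
[6] flags=0010 PL?T → r4=0xd4
[7] flags=0010 → (cmp)
[8] flags=0010 HI?T → r0=0xbf
[9] flags=0010 MI?F → skip
[10] flags=0010 PL?T → r2=0x03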